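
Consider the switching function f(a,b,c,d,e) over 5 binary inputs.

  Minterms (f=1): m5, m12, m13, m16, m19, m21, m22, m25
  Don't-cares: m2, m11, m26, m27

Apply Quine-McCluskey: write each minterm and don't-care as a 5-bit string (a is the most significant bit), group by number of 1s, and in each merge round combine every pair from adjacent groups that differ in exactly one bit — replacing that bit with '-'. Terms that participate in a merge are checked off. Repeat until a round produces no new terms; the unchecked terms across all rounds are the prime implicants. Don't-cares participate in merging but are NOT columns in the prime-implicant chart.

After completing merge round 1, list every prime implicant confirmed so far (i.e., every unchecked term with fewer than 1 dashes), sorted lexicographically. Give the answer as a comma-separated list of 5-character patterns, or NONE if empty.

[col 0] 00010, 00101*, 01011*, 01100*, 01101*, 10000, 10011*, 10101*, 10110, 11001*, 11010*, 11011*
[col 1] -0101, -1011, 0-101, 0110-, 1-011, 110-1, 1101-
Prime implicants: -0101, -1011, 0-101, 00010, 0110-, 1-011, 10000, 10110, 110-1, 1101-

00010, 10000, 10110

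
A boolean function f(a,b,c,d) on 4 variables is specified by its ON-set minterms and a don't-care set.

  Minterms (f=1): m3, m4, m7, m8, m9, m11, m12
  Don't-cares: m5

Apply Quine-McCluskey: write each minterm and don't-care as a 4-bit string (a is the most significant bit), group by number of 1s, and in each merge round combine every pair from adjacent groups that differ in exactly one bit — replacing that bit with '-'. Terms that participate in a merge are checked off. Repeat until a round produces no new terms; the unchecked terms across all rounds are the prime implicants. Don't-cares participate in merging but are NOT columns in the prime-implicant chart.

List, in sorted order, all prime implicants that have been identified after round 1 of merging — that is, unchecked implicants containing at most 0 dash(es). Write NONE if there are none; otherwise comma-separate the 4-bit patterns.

NONE

size-2^0 implicants → 0011(✓)  0100(✓)  0101(✓)  0111(✓)  1000(✓)  1001(✓)  1011(✓)  1100(✓)
size-2^1 implicants → -011  -100  0-11  01-1  010-  1-00  10-1  100-
Unchecked terms (primes): -011, -100, 0-11, 01-1, 010-, 1-00, 10-1, 100-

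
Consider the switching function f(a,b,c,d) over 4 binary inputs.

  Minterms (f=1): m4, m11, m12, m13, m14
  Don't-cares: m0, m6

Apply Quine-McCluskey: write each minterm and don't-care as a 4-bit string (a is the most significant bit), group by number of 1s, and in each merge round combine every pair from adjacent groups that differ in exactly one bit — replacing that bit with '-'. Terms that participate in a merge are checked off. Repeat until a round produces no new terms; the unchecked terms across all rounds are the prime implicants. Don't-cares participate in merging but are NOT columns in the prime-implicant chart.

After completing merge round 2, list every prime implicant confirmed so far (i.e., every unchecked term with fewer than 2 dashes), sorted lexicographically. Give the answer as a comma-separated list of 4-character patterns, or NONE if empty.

size-2^0 implicants → 0000(✓)  0100(✓)  0110(✓)  1011  1100(✓)  1101(✓)  1110(✓)
size-2^1 implicants → -100(✓)  -110(✓)  0-00  01-0(✓)  11-0(✓)  110-
size-2^2 implicants → -1-0
Unchecked terms (primes): -1-0, 0-00, 1011, 110-

0-00, 1011, 110-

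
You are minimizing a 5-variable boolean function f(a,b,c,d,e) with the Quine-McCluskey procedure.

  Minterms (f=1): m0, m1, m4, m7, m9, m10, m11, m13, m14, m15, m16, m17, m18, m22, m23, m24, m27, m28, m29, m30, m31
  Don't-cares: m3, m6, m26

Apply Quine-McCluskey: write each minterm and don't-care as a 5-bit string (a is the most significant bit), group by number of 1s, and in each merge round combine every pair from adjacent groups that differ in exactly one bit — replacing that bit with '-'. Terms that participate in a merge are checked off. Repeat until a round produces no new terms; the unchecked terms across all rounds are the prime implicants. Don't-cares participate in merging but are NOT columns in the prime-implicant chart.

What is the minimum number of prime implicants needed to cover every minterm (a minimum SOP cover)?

size-2^0 implicants → 00000(✓)  00001(✓)  00011(✓)  00100(✓)  00110(✓)  00111(✓)  01001(✓)  01010(✓)  01011(✓)  01101(✓)  01110(✓)  01111(✓)  10000(✓)  10001(✓)  10010(✓)  10110(✓)  10111(✓)  11000(✓)  11010(✓)  11011(✓)  11100(✓)  11101(✓)  11110(✓)  11111(✓)
size-2^1 implicants → -0000(✓)  -0001(✓)  -0110(✓)  -0111(✓)  -1010(✓)  -1011(✓)  -1101(✓)  -1110(✓)  -1111(✓)  0-001(✓)  0-011(✓)  0-110(✓)  0-111(✓)  00-00  00-11(✓)  000-1(✓)  0000-(✓)  001-0  0011-(✓)  01-01(✓)  01-10(✓)  01-11(✓)  010-1(✓)  0101-(✓)  011-1(✓)  0111-(✓)  1-000(✓)  1-010(✓)  1-110(✓)  1-111(✓)  10-10(✓)  100-0(✓)  1000-(✓)  1011-(✓)  11-00(✓)  11-10(✓)  11-11(✓)  110-0(✓)  1101-(✓)  111-0(✓)  111-1(✓)  1110-(✓)  1111-(✓)
size-2^2 implicants → --110(✓)  --111(✓)  -000-  -011-(✓)  -1-10(✓)  -1-11(✓)  -101-(✓)  -11-1  -111-(✓)  0--11  0-0-1  0-11-(✓)  01--1  01-1-(✓)  1--10  1-0-0  1-11-(✓)  11--0  11-1-(✓)  111--
size-2^3 implicants → --11-  -1-1-
Unchecked terms (primes): --11-, -000-, -1-1-, -11-1, 0--11, 0-0-1, 00-00, 001-0, 01--1, 1--10, 1-0-0, 11--0, 111--
Minterm coverage:
  m0 ⊆ -000-,00-00
  m1 ⊆ -000-,0-0-1
  m4 ⊆ 00-00,001-0
  m7 ⊆ --11-,0--11
  m9 ⊆ 0-0-1,01--1
  m10 ⊆ -1-1- [E]
  m11 ⊆ -1-1-,0--11,0-0-1,01--1
  m13 ⊆ -11-1,01--1
  m14 ⊆ --11-,-1-1-
  m15 ⊆ --11-,-1-1-,-11-1,0--11,01--1
  m16 ⊆ -000-,1-0-0
  m17 ⊆ -000- [E]
  m18 ⊆ 1--10,1-0-0
  m22 ⊆ --11-,1--10
  m23 ⊆ --11- [E]
  m24 ⊆ 1-0-0,11--0
  m27 ⊆ -1-1- [E]
  m28 ⊆ 11--0,111--
  m29 ⊆ -11-1,111--
  m30 ⊆ --11-,-1-1-,1--10,11--0,111--
  m31 ⊆ --11-,-1-1-,-11-1,111--
E = {--11-, -000-, -1-1-}
Petrick residual → 00-00, 01--1, 1-0-0, 111--
Cover = cd + b'c'd' + bd + a'b'd'e' + a'be + ac'e' + abc  |cover|=7

7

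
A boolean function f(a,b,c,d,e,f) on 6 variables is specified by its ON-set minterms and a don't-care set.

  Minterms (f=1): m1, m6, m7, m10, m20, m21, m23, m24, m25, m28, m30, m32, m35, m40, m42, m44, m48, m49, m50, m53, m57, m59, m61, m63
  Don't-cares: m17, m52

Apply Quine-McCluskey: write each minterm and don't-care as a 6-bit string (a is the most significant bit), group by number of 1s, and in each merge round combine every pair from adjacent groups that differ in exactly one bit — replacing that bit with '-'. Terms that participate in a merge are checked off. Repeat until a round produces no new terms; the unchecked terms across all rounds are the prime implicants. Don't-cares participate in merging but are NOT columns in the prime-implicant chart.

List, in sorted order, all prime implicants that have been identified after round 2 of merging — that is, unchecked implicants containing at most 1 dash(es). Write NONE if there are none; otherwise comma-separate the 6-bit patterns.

-01010, 0-0001, 0-0111, 00011-, 01-100, 0101-1, 011-00, 01100-, 0111-0, 1-0000, 10-000, 100011, 101-00, 1010-0, 1100-0

Round 0: 000001✓ 000110✓ 000111✓ 001010✓ 010001✓ 010100✓ 010101✓ 010111✓ 011000✓ 011001✓ 011100✓ 011110✓ 100000✓ 100011 101000✓ 101010✓ 101100✓ 110000✓ 110001✓ 110010✓ 110100✓ 110101✓ 111001✓ 111011✓ 111101✓ 111111✓
Round 1: -01010 -10001✓ -10100✓ -10101✓ -11001✓ 0-0001 0-0111 00011- 01-001✓ 01-100 010-01✓ 0101-1 01010-✓ 011-00 01100- 0111-0 1-0000 10-000 101-00 1010-0 11-001✓ 11-101✓ 110-00✓ 110-01✓ 1100-0 11000-✓ 11010-✓ 111-01✓ 111-11✓ 1110-1✓ 1111-1✓
Round 2: -1-001 -10-01 -1010- 11--01 110-0- 111--1
PIs = {-01010, -1-001, -10-01, -1010-, 0-0001, 0-0111, 00011-, 01-100, 0101-1, 011-00, 01100-, 0111-0, 1-0000, 10-000, 100011, 101-00, 1010-0, 11--01, 110-0-, 1100-0, 111--1}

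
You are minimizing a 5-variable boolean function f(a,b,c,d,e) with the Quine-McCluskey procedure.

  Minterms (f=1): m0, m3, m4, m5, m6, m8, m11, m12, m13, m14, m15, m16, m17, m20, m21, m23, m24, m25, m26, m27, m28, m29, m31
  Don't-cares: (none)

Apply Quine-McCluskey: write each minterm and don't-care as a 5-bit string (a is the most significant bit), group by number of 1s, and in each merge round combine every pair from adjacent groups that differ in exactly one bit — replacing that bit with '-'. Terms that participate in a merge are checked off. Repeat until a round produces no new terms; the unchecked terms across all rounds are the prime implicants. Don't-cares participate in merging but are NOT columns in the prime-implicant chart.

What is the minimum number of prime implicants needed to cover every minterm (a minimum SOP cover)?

8

[col 0] 00000*, 00011*, 00100*, 00101*, 00110*, 01000*, 01011*, 01100*, 01101*, 01110*, 01111*, 10000*, 10001*, 10100*, 10101*, 10111*, 11000*, 11001*, 11010*, 11011*, 11100*, 11101*, 11111*
[col 1] -0000*, -0100*, -0101*, -1000*, -1011*, -1100*, -1101*, -1111*, 0-000*, 0-011, 0-100*, 0-101*, 0-110*, 00-00*, 001-0*, 0010-*, 01-00*, 01-11*, 011-0*, 011-1*, 0110-*, 0111-*, 1-000*, 1-001*, 1-100*, 1-101*, 1-111*, 10-00*, 10-01*, 1000-*, 101-1*, 1010-*, 11-00*, 11-01*, 11-11*, 110-0*, 110-1*, 1100-*, 1101-*, 111-1*, 1110-*
[col 2] --000*, --100*, --101*, -0-00*, -010-*, -1-00*, -1-11, -11-1, -110-*, 0--00*, 0-1-0, 0-10-*, 011--, 1--00*, 1--01*, 1-00-*, 1-1-1, 1-10-*, 10-0-*, 11--1, 11-0-*, 110--
[col 3] ---00, --10-, 1--0-
Prime implicants: ---00, --10-, -1-11, -11-1, 0-011, 0-1-0, 011--, 1--0-, 1-1-1, 11--1, 110--
PI chart (minterm → PIs covering it):
  0 | ---00  (sole → essential)
  3 | 0-011  (sole → essential)
  4 | ---00,--10-,0-1-0
  5 | --10-  (sole → essential)
  6 | 0-1-0  (sole → essential)
  8 | ---00  (sole → essential)
  11 | -1-11,0-011
  12 | ---00,--10-,0-1-0,011--
  13 | --10-,-11-1,011--
  14 | 0-1-0,011--
  15 | -1-11,-11-1,011--
  16 | ---00,1--0-
  17 | 1--0-  (sole → essential)
  20 | ---00,--10-,1--0-
  21 | --10-,1--0-,1-1-1
  23 | 1-1-1  (sole → essential)
  24 | ---00,1--0-,110--
  25 | 1--0-,11--1,110--
  26 | 110--  (sole → essential)
  27 | -1-11,11--1,110--
  28 | ---00,--10-,1--0-
  29 | --10-,-11-1,1--0-,1-1-1,11--1
  31 | -1-11,-11-1,1-1-1,11--1
Essential prime implicants: ---00, --10-, 0-011, 0-1-0, 1--0-, 1-1-1, 110--
Petrick residual → -1-11
Minimum SOP uses 8 PIs: d'e' + cd' + bde + a'c'de + a'ce' + ad' + ace + abc'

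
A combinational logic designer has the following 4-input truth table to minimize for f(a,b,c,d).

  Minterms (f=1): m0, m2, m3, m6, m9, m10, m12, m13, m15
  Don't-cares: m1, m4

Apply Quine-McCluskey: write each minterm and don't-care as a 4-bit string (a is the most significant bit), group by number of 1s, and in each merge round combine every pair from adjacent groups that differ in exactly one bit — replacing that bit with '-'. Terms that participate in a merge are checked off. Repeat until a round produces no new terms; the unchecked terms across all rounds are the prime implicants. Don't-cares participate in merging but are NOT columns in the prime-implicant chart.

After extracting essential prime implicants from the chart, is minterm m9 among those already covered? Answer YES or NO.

[col 0] 0000*, 0001*, 0010*, 0011*, 0100*, 0110*, 1001*, 1010*, 1100*, 1101*, 1111*
[col 1] -001, -010, -100, 0-00*, 0-10*, 00-0*, 00-1*, 000-*, 001-*, 01-0*, 1-01, 11-1, 110-
[col 2] 0--0, 00--
Prime implicants: -001, -010, -100, 0--0, 00--, 1-01, 11-1, 110-
PI chart (minterm → PIs covering it):
  0 | 0--0,00--
  2 | -010,0--0,00--
  3 | 00--  (sole → essential)
  6 | 0--0  (sole → essential)
  9 | -001,1-01
  10 | -010  (sole → essential)
  12 | -100,110-
  13 | 1-01,11-1,110-
  15 | 11-1  (sole → essential)
Essential prime implicants: -010, 0--0, 00--, 11-1

NO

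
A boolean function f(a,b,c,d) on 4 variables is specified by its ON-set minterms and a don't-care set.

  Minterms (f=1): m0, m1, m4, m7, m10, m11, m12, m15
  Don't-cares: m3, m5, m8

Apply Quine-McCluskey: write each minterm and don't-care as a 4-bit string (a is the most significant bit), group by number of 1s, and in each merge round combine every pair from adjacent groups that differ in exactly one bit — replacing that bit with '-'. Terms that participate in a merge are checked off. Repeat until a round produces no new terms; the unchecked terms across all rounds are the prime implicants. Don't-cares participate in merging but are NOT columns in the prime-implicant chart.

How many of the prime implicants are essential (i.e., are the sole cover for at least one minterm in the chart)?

2

[col 0] 0000*, 0001*, 0011*, 0100*, 0101*, 0111*, 1000*, 1010*, 1011*, 1100*, 1111*
[col 1] -000*, -011*, -100*, -111*, 0-00*, 0-01*, 0-11*, 00-1*, 000-*, 01-1*, 010-*, 1-00*, 1-11*, 10-0, 101-
[col 2] --00, --11, 0--1, 0-0-
Prime implicants: --00, --11, 0--1, 0-0-, 10-0, 101-
PI chart (minterm → PIs covering it):
  0 | --00,0-0-
  1 | 0--1,0-0-
  4 | --00,0-0-
  7 | --11,0--1
  10 | 10-0,101-
  11 | --11,101-
  12 | --00  (sole → essential)
  15 | --11  (sole → essential)
Essential prime implicants: --00, --11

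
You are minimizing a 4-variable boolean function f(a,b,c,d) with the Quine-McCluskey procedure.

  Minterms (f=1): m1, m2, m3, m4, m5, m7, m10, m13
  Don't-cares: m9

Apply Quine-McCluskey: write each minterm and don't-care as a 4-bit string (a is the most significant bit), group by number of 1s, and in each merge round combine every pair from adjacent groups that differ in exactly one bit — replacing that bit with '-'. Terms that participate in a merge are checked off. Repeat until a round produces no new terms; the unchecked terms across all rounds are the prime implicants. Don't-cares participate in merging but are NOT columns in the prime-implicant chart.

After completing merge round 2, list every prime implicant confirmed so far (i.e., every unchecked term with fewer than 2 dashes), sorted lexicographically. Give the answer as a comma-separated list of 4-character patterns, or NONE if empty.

-010, 001-, 010-

Round 0: 0001✓ 0010✓ 0011✓ 0100✓ 0101✓ 0111✓ 1001✓ 1010✓ 1101✓
Round 1: -001✓ -010 -101✓ 0-01✓ 0-11✓ 00-1✓ 001- 01-1✓ 010- 1-01✓
Round 2: --01 0--1
PIs = {--01, -010, 0--1, 001-, 010-}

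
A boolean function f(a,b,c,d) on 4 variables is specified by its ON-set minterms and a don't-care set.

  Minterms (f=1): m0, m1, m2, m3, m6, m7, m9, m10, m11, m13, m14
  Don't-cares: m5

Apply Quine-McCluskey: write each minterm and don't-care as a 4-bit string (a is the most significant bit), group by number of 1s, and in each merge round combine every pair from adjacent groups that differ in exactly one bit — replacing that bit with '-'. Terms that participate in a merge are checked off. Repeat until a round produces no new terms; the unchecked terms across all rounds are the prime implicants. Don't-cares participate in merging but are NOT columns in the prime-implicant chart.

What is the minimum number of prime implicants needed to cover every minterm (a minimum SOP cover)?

5

Round 0: 0000✓ 0001✓ 0010✓ 0011✓ 0101✓ 0110✓ 0111✓ 1001✓ 1010✓ 1011✓ 1101✓ 1110✓
Round 1: -001✓ -010✓ -011✓ -101✓ -110✓ 0-01✓ 0-10✓ 0-11✓ 00-0✓ 00-1✓ 000-✓ 001-✓ 01-1✓ 011-✓ 1-01✓ 1-10✓ 10-1✓ 101-✓
Round 2: --01 --10 -0-1 -01- 0--1 0-1- 00--
PIs = {--01, --10, -0-1, -01-, 0--1, 0-1-, 00--}
Coverage chart:
  m0: 00-- ←essential
  m1: --01,-0-1,0--1,00--
  m2: --10,-01-,0-1-,00--
  m3: -0-1,-01-,0--1,0-1-,00--
  m6: --10,0-1-
  m7: 0--1,0-1-
  m9: --01,-0-1
  m10: --10,-01-
  m11: -0-1,-01-
  m13: --01 ←essential
  m14: --10 ←essential
Essential: --01, --10, 00--
Petrick residual → -0-1, 0--1
Min cover (5 terms): c'd + cd' + b'd + a'd + a'b'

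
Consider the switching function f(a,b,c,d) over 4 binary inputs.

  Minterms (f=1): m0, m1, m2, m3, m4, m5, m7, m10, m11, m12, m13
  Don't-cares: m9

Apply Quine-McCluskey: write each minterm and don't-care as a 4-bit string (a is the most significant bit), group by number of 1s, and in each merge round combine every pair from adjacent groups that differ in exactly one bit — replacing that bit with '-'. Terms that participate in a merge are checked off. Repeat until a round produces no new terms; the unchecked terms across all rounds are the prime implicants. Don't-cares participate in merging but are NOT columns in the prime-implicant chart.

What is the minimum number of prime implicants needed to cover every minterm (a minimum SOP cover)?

size-2^0 implicants → 0000(✓)  0001(✓)  0010(✓)  0011(✓)  0100(✓)  0101(✓)  0111(✓)  1001(✓)  1010(✓)  1011(✓)  1100(✓)  1101(✓)
size-2^1 implicants → -001(✓)  -010(✓)  -011(✓)  -100(✓)  -101(✓)  0-00(✓)  0-01(✓)  0-11(✓)  00-0(✓)  00-1(✓)  000-(✓)  001-(✓)  01-1(✓)  010-(✓)  1-01(✓)  10-1(✓)  101-(✓)  110-(✓)
size-2^2 implicants → --01  -0-1  -01-  -10-  0--1  0-0-  00--
Unchecked terms (primes): --01, -0-1, -01-, -10-, 0--1, 0-0-, 00--
Minterm coverage:
  m0 ⊆ 0-0-,00--
  m1 ⊆ --01,-0-1,0--1,0-0-,00--
  m2 ⊆ -01-,00--
  m3 ⊆ -0-1,-01-,0--1,00--
  m4 ⊆ -10-,0-0-
  m5 ⊆ --01,-10-,0--1,0-0-
  m7 ⊆ 0--1 [E]
  m10 ⊆ -01- [E]
  m11 ⊆ -0-1,-01-
  m12 ⊆ -10- [E]
  m13 ⊆ --01,-10-
E = {-01-, -10-, 0--1}
Petrick residual → 0-0-
Cover = b'c + bc' + a'd + a'c'  |cover|=4

4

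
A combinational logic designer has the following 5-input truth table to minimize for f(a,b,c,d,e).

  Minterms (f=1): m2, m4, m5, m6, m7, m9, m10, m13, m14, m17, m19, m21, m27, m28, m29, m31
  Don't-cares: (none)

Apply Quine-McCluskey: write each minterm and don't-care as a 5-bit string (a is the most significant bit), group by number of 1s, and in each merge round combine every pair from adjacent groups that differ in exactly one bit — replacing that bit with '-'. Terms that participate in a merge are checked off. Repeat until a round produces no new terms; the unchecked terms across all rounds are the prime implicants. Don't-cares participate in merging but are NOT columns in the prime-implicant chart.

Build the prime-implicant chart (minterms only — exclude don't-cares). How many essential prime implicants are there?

4

Round 0: 00010✓ 00100✓ 00101✓ 00110✓ 00111✓ 01001✓ 01010✓ 01101✓ 01110✓ 10001✓ 10011✓ 10101✓ 11011✓ 11100✓ 11101✓ 11111✓
Round 1: -0101✓ -1101✓ 0-010✓ 0-101✓ 0-110✓ 00-10✓ 001-0✓ 001-1✓ 0010-✓ 0011-✓ 01-01 01-10✓ 1-011 1-101✓ 10-01 100-1 11-11 111-1 1110-
Round 2: --101 0--10 001--
PIs = {--101, 0--10, 001--, 01-01, 1-011, 10-01, 100-1, 11-11, 111-1, 1110-}
Coverage chart:
  m2: 0--10 ←essential
  m4: 001-- ←essential
  m5: --101,001--
  m6: 0--10,001--
  m7: 001-- ←essential
  m9: 01-01 ←essential
  m10: 0--10 ←essential
  m13: --101,01-01
  m14: 0--10 ←essential
  m17: 10-01,100-1
  m19: 1-011,100-1
  m21: --101,10-01
  m27: 1-011,11-11
  m28: 1110- ←essential
  m29: --101,111-1,1110-
  m31: 11-11,111-1
Essential: 0--10, 001--, 01-01, 1110-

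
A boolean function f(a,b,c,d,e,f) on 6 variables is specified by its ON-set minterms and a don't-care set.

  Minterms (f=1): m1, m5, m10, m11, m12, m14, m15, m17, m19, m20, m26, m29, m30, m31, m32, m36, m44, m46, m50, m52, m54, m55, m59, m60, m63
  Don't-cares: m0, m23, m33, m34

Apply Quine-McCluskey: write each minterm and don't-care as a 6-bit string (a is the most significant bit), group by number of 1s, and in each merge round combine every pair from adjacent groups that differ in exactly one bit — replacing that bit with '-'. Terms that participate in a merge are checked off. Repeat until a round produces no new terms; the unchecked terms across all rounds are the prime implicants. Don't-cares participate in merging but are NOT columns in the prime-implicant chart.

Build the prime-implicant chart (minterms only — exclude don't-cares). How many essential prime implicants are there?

8

Round 0: 000000✓ 000001✓ 000101✓ 001010✓ 001011✓ 001100✓ 001110✓ 001111✓ 010001✓ 010011✓ 010100✓ 010111✓ 011010✓ 011101✓ 011110✓ 011111✓ 100000✓ 100001✓ 100010✓ 100100✓ 101100✓ 101110✓ 110010✓ 110100✓ 110110✓ 110111✓ 111011✓ 111100✓ 111111✓
Round 1: -00000✓ -00001✓ -01100✓ -01110✓ -10100 -10111✓ -11111✓ 0-0001 0-1010✓ 0-1110✓ 0-1111✓ 000-01 00000-✓ 001-10✓ 001-11✓ 00101-✓ 0011-0✓ 00111-✓ 01-111✓ 010-11 0100-1 011-10✓ 0111-1 01111-✓ 1-0010 1-0100✓ 1-1100✓ 10-100✓ 100-00 1000-0 10000-✓ 1011-0✓ 11-100✓ 11-111✓ 110-10 1101-0 11011- 111-11
Round 2: -0000- -011-0 -1-111 0-1-10 0-111- 001-1- 1--100
PIs = {-0000-, -011-0, -1-111, -10100, 0-0001, 0-1-10, 0-111-, 000-01, 001-1-, 010-11, 0100-1, 0111-1, 1--100, 1-0010, 100-00, 1000-0, 110-10, 1101-0, 11011-, 111-11}
Coverage chart:
  m1: -0000-,0-0001,000-01
  m5: 000-01 ←essential
  m10: 0-1-10,001-1-
  m11: 001-1- ←essential
  m12: -011-0 ←essential
  m14: -011-0,0-1-10,0-111-,001-1-
  m15: 0-111-,001-1-
  m17: 0-0001,0100-1
  m19: 010-11,0100-1
  m20: -10100 ←essential
  m26: 0-1-10 ←essential
  m29: 0111-1 ←essential
  m30: 0-1-10,0-111-
  m31: -1-111,0-111-,0111-1
  m32: -0000-,100-00,1000-0
  m36: 1--100,100-00
  m44: -011-0,1--100
  m46: -011-0 ←essential
  m50: 1-0010,110-10
  m52: -10100,1--100,1101-0
  m54: 110-10,1101-0,11011-
  m55: -1-111,11011-
  m59: 111-11 ←essential
  m60: 1--100 ←essential
  m63: -1-111,111-11
Essential: -011-0, -10100, 0-1-10, 000-01, 001-1-, 0111-1, 1--100, 111-11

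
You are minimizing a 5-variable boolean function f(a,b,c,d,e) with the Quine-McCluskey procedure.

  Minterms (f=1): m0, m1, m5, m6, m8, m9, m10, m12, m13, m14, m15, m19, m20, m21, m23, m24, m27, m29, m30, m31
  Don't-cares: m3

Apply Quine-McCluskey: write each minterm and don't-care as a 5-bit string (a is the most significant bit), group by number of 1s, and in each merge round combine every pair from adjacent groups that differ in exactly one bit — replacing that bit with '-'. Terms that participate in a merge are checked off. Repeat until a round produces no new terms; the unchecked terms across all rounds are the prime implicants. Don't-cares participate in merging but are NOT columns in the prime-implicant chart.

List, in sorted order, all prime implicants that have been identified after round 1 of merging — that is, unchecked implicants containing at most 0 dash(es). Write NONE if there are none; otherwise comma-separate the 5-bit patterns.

NONE

[col 0] 00000*, 00001*, 00011*, 00101*, 00110*, 01000*, 01001*, 01010*, 01100*, 01101*, 01110*, 01111*, 10011*, 10100*, 10101*, 10111*, 11000*, 11011*, 11101*, 11110*, 11111*
[col 1] -0011, -0101*, -1000, -1101*, -1110*, -1111*, 0-000*, 0-001*, 0-101*, 0-110, 00-01*, 000-1, 0000-*, 01-00*, 01-01*, 01-10*, 010-0*, 0100-*, 011-0*, 011-1*, 0110-*, 0111-*, 1-011*, 1-101*, 1-111*, 10-11*, 101-1*, 1010-, 11-11*, 111-1*, 1111-*
[col 2] --101, -11-1, -111-, 0--01, 0-00-, 01--0, 01-0-, 011--, 1--11, 1-1-1
Prime implicants: --101, -0011, -1000, -11-1, -111-, 0--01, 0-00-, 0-110, 000-1, 01--0, 01-0-, 011--, 1--11, 1-1-1, 1010-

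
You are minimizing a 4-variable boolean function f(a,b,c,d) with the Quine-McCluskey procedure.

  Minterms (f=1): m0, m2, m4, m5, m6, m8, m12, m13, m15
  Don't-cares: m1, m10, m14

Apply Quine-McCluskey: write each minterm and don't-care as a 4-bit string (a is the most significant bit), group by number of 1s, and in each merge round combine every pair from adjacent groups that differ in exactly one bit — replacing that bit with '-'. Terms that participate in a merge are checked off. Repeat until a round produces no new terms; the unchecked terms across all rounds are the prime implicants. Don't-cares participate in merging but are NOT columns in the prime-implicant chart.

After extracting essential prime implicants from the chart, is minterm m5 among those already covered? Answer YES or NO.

NO

Round 0: 0000✓ 0001✓ 0010✓ 0100✓ 0101✓ 0110✓ 1000✓ 1010✓ 1100✓ 1101✓ 1110✓ 1111✓
Round 1: -000✓ -010✓ -100✓ -101✓ -110✓ 0-00✓ 0-01✓ 0-10✓ 00-0✓ 000-✓ 01-0✓ 010-✓ 1-00✓ 1-10✓ 10-0✓ 11-0✓ 11-1✓ 110-✓ 111-✓
Round 2: --00✓ --10✓ -0-0✓ -1-0✓ -10- 0--0✓ 0-0- 1--0✓ 11--
Round 3: ---0
PIs = {---0, -10-, 0-0-, 11--}
Coverage chart:
  m0: ---0,0-0-
  m2: ---0 ←essential
  m4: ---0,-10-,0-0-
  m5: -10-,0-0-
  m6: ---0 ←essential
  m8: ---0 ←essential
  m12: ---0,-10-,11--
  m13: -10-,11--
  m15: 11-- ←essential
Essential: ---0, 11--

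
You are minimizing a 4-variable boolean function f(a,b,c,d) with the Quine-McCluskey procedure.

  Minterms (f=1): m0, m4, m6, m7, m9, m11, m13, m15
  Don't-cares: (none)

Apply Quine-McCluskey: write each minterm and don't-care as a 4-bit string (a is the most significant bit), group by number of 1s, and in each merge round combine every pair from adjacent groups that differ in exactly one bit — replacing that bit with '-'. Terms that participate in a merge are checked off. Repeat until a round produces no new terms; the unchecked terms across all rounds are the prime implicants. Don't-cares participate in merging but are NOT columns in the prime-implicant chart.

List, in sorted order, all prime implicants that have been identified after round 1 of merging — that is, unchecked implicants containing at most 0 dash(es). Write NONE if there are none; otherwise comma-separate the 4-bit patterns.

NONE

size-2^0 implicants → 0000(✓)  0100(✓)  0110(✓)  0111(✓)  1001(✓)  1011(✓)  1101(✓)  1111(✓)
size-2^1 implicants → -111  0-00  01-0  011-  1-01(✓)  1-11(✓)  10-1(✓)  11-1(✓)
size-2^2 implicants → 1--1
Unchecked terms (primes): -111, 0-00, 01-0, 011-, 1--1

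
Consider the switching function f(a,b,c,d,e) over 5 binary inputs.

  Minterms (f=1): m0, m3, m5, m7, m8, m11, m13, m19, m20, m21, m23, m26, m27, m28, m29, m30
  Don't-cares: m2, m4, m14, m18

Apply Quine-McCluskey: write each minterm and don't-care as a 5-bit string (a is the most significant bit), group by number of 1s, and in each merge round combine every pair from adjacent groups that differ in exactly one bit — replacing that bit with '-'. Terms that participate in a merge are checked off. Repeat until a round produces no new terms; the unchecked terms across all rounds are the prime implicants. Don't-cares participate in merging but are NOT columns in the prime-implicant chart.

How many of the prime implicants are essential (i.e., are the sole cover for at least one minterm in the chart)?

3

size-2^0 implicants → 00000(✓)  00010(✓)  00011(✓)  00100(✓)  00101(✓)  00111(✓)  01000(✓)  01011(✓)  01101(✓)  01110(✓)  10010(✓)  10011(✓)  10100(✓)  10101(✓)  10111(✓)  11010(✓)  11011(✓)  11100(✓)  11101(✓)  11110(✓)
size-2^1 implicants → -0010(✓)  -0011(✓)  -0100(✓)  -0101(✓)  -0111(✓)  -1011(✓)  -1101(✓)  -1110  0-000  0-011(✓)  0-101(✓)  00-00  00-11(✓)  000-0  0001-(✓)  001-1(✓)  0010-(✓)  1-010(✓)  1-011(✓)  1-100(✓)  1-101(✓)  10-11(✓)  1001-(✓)  101-1(✓)  1010-(✓)  11-10  1101-(✓)  111-0  1110-(✓)
size-2^2 implicants → --011  --101  -0-11  -001-  -01-1  -010-  1-01-  1-10-
Unchecked terms (primes): --011, --101, -0-11, -001-, -01-1, -010-, -1110, 0-000, 00-00, 000-0, 1-01-, 1-10-, 11-10, 111-0
Minterm coverage:
  m0 ⊆ 0-000,00-00,000-0
  m3 ⊆ --011,-0-11,-001-
  m5 ⊆ --101,-01-1,-010-
  m7 ⊆ -0-11,-01-1
  m8 ⊆ 0-000 [E]
  m11 ⊆ --011 [E]
  m13 ⊆ --101 [E]
  m19 ⊆ --011,-0-11,-001-,1-01-
  m20 ⊆ -010-,1-10-
  m21 ⊆ --101,-01-1,-010-,1-10-
  m23 ⊆ -0-11,-01-1
  m26 ⊆ 1-01-,11-10
  m27 ⊆ --011,1-01-
  m28 ⊆ 1-10-,111-0
  m29 ⊆ --101,1-10-
  m30 ⊆ -1110,11-10,111-0
E = {--011, --101, 0-000}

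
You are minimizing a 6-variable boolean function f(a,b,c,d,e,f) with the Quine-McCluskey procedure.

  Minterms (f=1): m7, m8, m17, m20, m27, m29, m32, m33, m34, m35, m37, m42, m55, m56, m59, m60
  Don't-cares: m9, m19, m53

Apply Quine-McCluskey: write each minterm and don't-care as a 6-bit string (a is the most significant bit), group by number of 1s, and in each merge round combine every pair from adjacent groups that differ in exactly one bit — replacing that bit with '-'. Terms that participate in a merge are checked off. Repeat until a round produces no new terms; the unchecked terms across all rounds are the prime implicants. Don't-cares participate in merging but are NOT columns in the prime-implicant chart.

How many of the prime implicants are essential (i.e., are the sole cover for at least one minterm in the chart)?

10

[col 0] 000111, 001000*, 001001*, 010001*, 010011*, 010100, 011011*, 011101, 100000*, 100001*, 100010*, 100011*, 100101*, 101010*, 110101*, 110111*, 111000*, 111011*, 111100*
[col 1] -11011, 00100-, 01-011, 0100-1, 1-0101, 10-010, 100-01, 1000-0*, 1000-1*, 10000-*, 10001-*, 1101-1, 111-00
[col 2] 1000--
Prime implicants: -11011, 000111, 00100-, 01-011, 0100-1, 010100, 011101, 1-0101, 10-010, 100-01, 1000--, 1101-1, 111-00
PI chart (minterm → PIs covering it):
  7 | 000111  (sole → essential)
  8 | 00100-  (sole → essential)
  17 | 0100-1  (sole → essential)
  20 | 010100  (sole → essential)
  27 | -11011,01-011
  29 | 011101  (sole → essential)
  32 | 1000--  (sole → essential)
  33 | 100-01,1000--
  34 | 10-010,1000--
  35 | 1000--  (sole → essential)
  37 | 1-0101,100-01
  42 | 10-010  (sole → essential)
  55 | 1101-1  (sole → essential)
  56 | 111-00  (sole → essential)
  59 | -11011  (sole → essential)
  60 | 111-00  (sole → essential)
Essential prime implicants: -11011, 000111, 00100-, 0100-1, 010100, 011101, 10-010, 1000--, 1101-1, 111-00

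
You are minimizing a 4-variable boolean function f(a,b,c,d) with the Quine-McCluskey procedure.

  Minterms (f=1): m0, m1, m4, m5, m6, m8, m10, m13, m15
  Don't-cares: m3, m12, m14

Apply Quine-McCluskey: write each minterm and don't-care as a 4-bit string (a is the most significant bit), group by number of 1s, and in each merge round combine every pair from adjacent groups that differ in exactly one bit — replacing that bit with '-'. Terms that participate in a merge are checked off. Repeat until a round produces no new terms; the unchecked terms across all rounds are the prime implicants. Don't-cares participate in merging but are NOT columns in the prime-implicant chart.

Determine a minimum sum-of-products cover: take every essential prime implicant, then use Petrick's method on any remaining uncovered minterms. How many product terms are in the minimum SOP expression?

4

size-2^0 implicants → 0000(✓)  0001(✓)  0011(✓)  0100(✓)  0101(✓)  0110(✓)  1000(✓)  1010(✓)  1100(✓)  1101(✓)  1110(✓)  1111(✓)
size-2^1 implicants → -000(✓)  -100(✓)  -101(✓)  -110(✓)  0-00(✓)  0-01(✓)  00-1  000-(✓)  01-0(✓)  010-(✓)  1-00(✓)  1-10(✓)  10-0(✓)  11-0(✓)  11-1(✓)  110-(✓)  111-(✓)
size-2^2 implicants → --00  -1-0  -10-  0-0-  1--0  11--
Unchecked terms (primes): --00, -1-0, -10-, 0-0-, 00-1, 1--0, 11--
Minterm coverage:
  m0 ⊆ --00,0-0-
  m1 ⊆ 0-0-,00-1
  m4 ⊆ --00,-1-0,-10-,0-0-
  m5 ⊆ -10-,0-0-
  m6 ⊆ -1-0 [E]
  m8 ⊆ --00,1--0
  m10 ⊆ 1--0 [E]
  m13 ⊆ -10-,11--
  m15 ⊆ 11-- [E]
E = {-1-0, 1--0, 11--}
Petrick residual → 0-0-
Cover = bd' + a'c' + ad' + ab  |cover|=4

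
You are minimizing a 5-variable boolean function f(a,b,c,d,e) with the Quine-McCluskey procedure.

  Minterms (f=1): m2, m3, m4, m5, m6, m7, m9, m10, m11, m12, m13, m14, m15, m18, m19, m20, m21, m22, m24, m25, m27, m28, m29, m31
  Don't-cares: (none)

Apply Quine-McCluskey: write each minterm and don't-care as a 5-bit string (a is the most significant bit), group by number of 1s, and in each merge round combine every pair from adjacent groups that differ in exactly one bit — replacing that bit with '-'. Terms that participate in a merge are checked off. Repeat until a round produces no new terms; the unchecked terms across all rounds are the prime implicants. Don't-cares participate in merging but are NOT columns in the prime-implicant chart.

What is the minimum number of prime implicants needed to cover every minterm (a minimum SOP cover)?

Round 0: 00010✓ 00011✓ 00100✓ 00101✓ 00110✓ 00111✓ 01001✓ 01010✓ 01011✓ 01100✓ 01101✓ 01110✓ 01111✓ 10010✓ 10011✓ 10100✓ 10101✓ 10110✓ 11000✓ 11001✓ 11011✓ 11100✓ 11101✓ 11111✓
Round 1: -0010✓ -0011✓ -0100✓ -0101✓ -0110✓ -1001✓ -1011✓ -1100✓ -1101✓ -1111✓ 0-010✓ 0-011✓ 0-100✓ 0-101✓ 0-110✓ 0-111✓ 00-10✓ 00-11✓ 0001-✓ 001-0✓ 001-1✓ 0010-✓ 0011-✓ 01-01✓ 01-10✓ 01-11✓ 010-1✓ 0101-✓ 011-0✓ 011-1✓ 0110-✓ 0111-✓ 1-011✓ 1-100✓ 1-101✓ 10-10✓ 1001-✓ 101-0✓ 1010-✓ 11-00✓ 11-01✓ 11-11✓ 110-1✓ 1100-✓ 111-1✓ 1110-✓
Round 2: --011 --100✓ --101✓ -0-10 -001- -01-0 -010-✓ -1-01✓ -1-11✓ -10-1✓ -11-1✓ -110-✓ 0--10✓ 0--11✓ 0-01-✓ 0-1-0✓ 0-1-1✓ 0-10-✓ 0-11-✓ 00-1-✓ 001--✓ 01--1✓ 01-1-✓ 011--✓ 1-10-✓ 11--1✓ 11-0-
Round 3: --10- -1--1 0--1- 0-1--
PIs = {--011, --10-, -0-10, -001-, -01-0, -1--1, 0--1-, 0-1--, 11-0-}
Coverage chart:
  m2: -0-10,-001-,0--1-
  m3: --011,-001-,0--1-
  m4: --10-,-01-0,0-1--
  m5: --10-,0-1--
  m6: -0-10,-01-0,0--1-,0-1--
  m7: 0--1-,0-1--
  m9: -1--1 ←essential
  m10: 0--1- ←essential
  m11: --011,-1--1,0--1-
  m12: --10-,0-1--
  m13: --10-,-1--1,0-1--
  m14: 0--1-,0-1--
  m15: -1--1,0--1-,0-1--
  m18: -0-10,-001-
  m19: --011,-001-
  m20: --10-,-01-0
  m21: --10- ←essential
  m22: -0-10,-01-0
  m24: 11-0- ←essential
  m25: -1--1,11-0-
  m27: --011,-1--1
  m28: --10-,11-0-
  m29: --10-,-1--1,11-0-
  m31: -1--1 ←essential
Essential: --10-, -1--1, 0--1-, 11-0-
Petrick residual → --011, -0-10
Min cover (6 terms): c'de + cd' + b'de' + be + a'd + abd'

6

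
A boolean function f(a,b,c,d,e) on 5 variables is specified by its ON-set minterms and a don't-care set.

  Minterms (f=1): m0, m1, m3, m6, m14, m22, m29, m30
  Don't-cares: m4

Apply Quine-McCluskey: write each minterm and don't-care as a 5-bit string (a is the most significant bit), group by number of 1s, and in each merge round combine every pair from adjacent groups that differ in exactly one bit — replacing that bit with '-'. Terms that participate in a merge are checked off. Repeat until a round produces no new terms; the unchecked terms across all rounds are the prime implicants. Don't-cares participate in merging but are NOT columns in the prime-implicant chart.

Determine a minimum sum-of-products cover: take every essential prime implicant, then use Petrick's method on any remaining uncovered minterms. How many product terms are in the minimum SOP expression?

Round 0: 00000✓ 00001✓ 00011✓ 00100✓ 00110✓ 01110✓ 10110✓ 11101 11110✓
Round 1: -0110✓ -1110✓ 0-110✓ 00-00 000-1 0000- 001-0 1-110✓
Round 2: --110
PIs = {--110, 00-00, 000-1, 0000-, 001-0, 11101}
Coverage chart:
  m0: 00-00,0000-
  m1: 000-1,0000-
  m3: 000-1 ←essential
  m6: --110,001-0
  m14: --110 ←essential
  m22: --110 ←essential
  m29: 11101 ←essential
  m30: --110 ←essential
Essential: --110, 000-1, 11101
Petrick residual → 00-00
Min cover (4 terms): cde' + a'b'd'e' + a'b'c'e + abcd'e

4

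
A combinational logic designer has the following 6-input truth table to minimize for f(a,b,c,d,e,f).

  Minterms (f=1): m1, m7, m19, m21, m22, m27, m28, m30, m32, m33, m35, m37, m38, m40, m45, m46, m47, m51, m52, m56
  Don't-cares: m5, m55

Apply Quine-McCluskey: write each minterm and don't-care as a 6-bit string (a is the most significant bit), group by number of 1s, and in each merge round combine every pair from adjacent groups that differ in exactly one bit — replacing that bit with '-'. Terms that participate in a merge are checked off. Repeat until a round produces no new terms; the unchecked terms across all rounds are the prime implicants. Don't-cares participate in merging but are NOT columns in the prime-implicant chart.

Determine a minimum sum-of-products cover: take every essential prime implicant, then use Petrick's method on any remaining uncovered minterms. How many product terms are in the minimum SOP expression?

size-2^0 implicants → 000001(✓)  000101(✓)  000111(✓)  010011(✓)  010101(✓)  010110(✓)  011011(✓)  011100(✓)  011110(✓)  100000(✓)  100001(✓)  100011(✓)  100101(✓)  100110(✓)  101000(✓)  101101(✓)  101110(✓)  101111(✓)  110011(✓)  110100  110111(✓)  111000(✓)
size-2^1 implicants → -00001(✓)  -00101(✓)  -10011  0-0101  000-01(✓)  0001-1  01-011  01-110  0111-0  1-0011  1-1000  10-000  10-101  10-110  100-01(✓)  1000-1  10000-  1011-1  10111-  110-11
size-2^2 implicants → -00-01
Unchecked terms (primes): -00-01, -10011, 0-0101, 0001-1, 01-011, 01-110, 0111-0, 1-0011, 1-1000, 10-000, 10-101, 10-110, 1000-1, 10000-, 1011-1, 10111-, 110-11, 110100
Minterm coverage:
  m1 ⊆ -00-01 [E]
  m7 ⊆ 0001-1 [E]
  m19 ⊆ -10011,01-011
  m21 ⊆ 0-0101 [E]
  m22 ⊆ 01-110 [E]
  m27 ⊆ 01-011 [E]
  m28 ⊆ 0111-0 [E]
  m30 ⊆ 01-110,0111-0
  m32 ⊆ 10-000,10000-
  m33 ⊆ -00-01,1000-1,10000-
  m35 ⊆ 1-0011,1000-1
  m37 ⊆ -00-01,10-101
  m38 ⊆ 10-110 [E]
  m40 ⊆ 1-1000,10-000
  m45 ⊆ 10-101,1011-1
  m46 ⊆ 10-110,10111-
  m47 ⊆ 1011-1,10111-
  m51 ⊆ -10011,1-0011,110-11
  m52 ⊆ 110100 [E]
  m56 ⊆ 1-1000 [E]
E = {-00-01, 0-0101, 0001-1, 01-011, 01-110, 0111-0, 1-1000, 10-110, 110100}
Petrick residual → 1-0011, 10-000, 1011-1
Cover = b'c'e'f + a'c'de'f + a'b'c'df + a'bd'ef + a'bdef' + a'bcdf' + ac'd'ef + acd'e'f' + ab'd'e'f' + ab'def' + ab'cdf + abc'de'f'  |cover|=12

12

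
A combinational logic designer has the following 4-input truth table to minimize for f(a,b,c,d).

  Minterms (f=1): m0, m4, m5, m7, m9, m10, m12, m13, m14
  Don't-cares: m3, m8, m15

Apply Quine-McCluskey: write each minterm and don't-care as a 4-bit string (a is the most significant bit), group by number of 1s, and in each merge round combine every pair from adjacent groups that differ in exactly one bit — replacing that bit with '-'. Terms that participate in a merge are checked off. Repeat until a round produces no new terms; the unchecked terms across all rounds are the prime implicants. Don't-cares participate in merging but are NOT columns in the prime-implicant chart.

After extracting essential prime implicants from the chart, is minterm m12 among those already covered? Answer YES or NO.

Round 0: 0000✓ 0011✓ 0100✓ 0101✓ 0111✓ 1000✓ 1001✓ 1010✓ 1100✓ 1101✓ 1110✓ 1111✓
Round 1: -000✓ -100✓ -101✓ -111✓ 0-00✓ 0-11 01-1✓ 010-✓ 1-00✓ 1-01✓ 1-10✓ 10-0✓ 100-✓ 11-0✓ 11-1✓ 110-✓ 111-✓
Round 2: --00 -1-1 -10- 1--0 1-0- 11--
PIs = {--00, -1-1, -10-, 0-11, 1--0, 1-0-, 11--}
Coverage chart:
  m0: --00 ←essential
  m4: --00,-10-
  m5: -1-1,-10-
  m7: -1-1,0-11
  m9: 1-0- ←essential
  m10: 1--0 ←essential
  m12: --00,-10-,1--0,1-0-,11--
  m13: -1-1,-10-,1-0-,11--
  m14: 1--0,11--
Essential: --00, 1--0, 1-0-

YES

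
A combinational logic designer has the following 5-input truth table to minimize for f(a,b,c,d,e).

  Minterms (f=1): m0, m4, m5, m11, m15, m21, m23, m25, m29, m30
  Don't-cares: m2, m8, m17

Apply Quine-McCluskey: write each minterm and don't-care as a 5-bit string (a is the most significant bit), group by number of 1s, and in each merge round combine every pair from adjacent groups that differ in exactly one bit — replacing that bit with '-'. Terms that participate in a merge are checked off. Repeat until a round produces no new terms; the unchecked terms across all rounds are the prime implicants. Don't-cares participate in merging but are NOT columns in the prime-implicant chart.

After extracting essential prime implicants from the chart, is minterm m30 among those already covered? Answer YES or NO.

size-2^0 implicants → 00000(✓)  00010(✓)  00100(✓)  00101(✓)  01000(✓)  01011(✓)  01111(✓)  10001(✓)  10101(✓)  10111(✓)  11001(✓)  11101(✓)  11110
size-2^1 implicants → -0101  0-000  00-00  000-0  0010-  01-11  1-001(✓)  1-101(✓)  10-01(✓)  101-1  11-01(✓)
size-2^2 implicants → 1--01
Unchecked terms (primes): -0101, 0-000, 00-00, 000-0, 0010-, 01-11, 1--01, 101-1, 11110
Minterm coverage:
  m0 ⊆ 0-000,00-00,000-0
  m4 ⊆ 00-00,0010-
  m5 ⊆ -0101,0010-
  m11 ⊆ 01-11 [E]
  m15 ⊆ 01-11 [E]
  m21 ⊆ -0101,1--01,101-1
  m23 ⊆ 101-1 [E]
  m25 ⊆ 1--01 [E]
  m29 ⊆ 1--01 [E]
  m30 ⊆ 11110 [E]
E = {01-11, 1--01, 101-1, 11110}

YES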